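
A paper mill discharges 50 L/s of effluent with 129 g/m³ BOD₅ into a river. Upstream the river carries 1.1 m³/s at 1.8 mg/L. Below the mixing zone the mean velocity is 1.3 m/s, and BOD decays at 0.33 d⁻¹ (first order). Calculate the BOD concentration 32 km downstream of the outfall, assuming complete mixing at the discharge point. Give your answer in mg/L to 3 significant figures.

6.67 mg/L

50 L/s = 0.05 m³/s.
After complete mixing, C₀ = (0.05·129 + 1.1·1.8) / 1.15 = 7.33 mg/L.
Travel time t = 3.2e+04 m / 1.3 m/s = 2.462e+04 s = 0.2849 d.
C = 7.33·exp(−0.33·0.2849) = 7.33·0.9103 = 6.673 mg/L.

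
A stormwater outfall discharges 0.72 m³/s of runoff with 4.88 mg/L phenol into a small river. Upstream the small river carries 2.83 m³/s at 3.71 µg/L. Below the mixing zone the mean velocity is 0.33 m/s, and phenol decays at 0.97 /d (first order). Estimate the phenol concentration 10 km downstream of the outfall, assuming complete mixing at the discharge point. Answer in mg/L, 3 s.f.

3.71 µg/L = 0.00371 mg/L.
After complete mixing, C₀ = (0.72·4.88 + 2.83·0.00371) / 3.55 = 0.9927 mg/L.
Travel time t = 1e+04 m / 0.33 m/s = 3.03e+04 s = 0.3507 d.
C = 0.9927·exp(−0.97·0.3507) = 0.9927·0.7116 = 0.7064 mg/L.

0.706 mg/L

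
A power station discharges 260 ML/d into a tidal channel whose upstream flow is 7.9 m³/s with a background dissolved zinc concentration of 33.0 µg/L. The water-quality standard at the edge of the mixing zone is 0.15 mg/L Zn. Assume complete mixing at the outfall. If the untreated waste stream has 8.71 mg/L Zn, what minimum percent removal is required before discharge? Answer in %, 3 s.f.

260 ML/d = 3.009 m³/s.
33.0 µg/L = 0.033 mg/L.
Mass balance: 0.15·10.91 = 3.009·Cₑ + 7.9·0.033.
Cₑ = (1.636 − 0.2607) / 3.009 = 0.4572 mg/L.
Required removal = 1 − 0.4572/8.71 = 94.75 %.

94.8 %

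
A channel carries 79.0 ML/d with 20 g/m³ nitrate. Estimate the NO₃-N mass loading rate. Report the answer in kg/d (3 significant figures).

79.0 ML/d = 0.9144 m³/s.
Mass flux = Q·C = 0.9144 m³/s × 20 g/m³ = 18.29 g/s.
= 18.29 g/s × 86.4 = 1580 kg/d.

1580 kg/d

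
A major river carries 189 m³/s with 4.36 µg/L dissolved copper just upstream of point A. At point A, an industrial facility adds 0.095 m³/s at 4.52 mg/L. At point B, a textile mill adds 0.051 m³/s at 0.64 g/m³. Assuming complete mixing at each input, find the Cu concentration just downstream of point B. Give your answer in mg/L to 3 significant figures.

0.00680 mg/L

4.36 µg/L = 0.00436 mg/L.
After input A: C = (189·0.00436 + 0.095·4.52) / 189.1 = 0.006629 mg/L.
After input B: C = (189.1·0.006629 + 0.051·0.64) / 189.1 = 0.006799 mg/L.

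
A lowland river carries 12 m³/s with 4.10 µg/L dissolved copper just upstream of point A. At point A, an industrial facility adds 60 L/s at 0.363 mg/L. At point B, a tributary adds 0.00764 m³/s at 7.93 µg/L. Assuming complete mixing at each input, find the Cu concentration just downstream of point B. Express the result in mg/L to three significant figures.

4.10 µg/L = 0.0041 mg/L.
60 L/s = 0.06 m³/s.
After input A: C = (12·0.0041 + 0.06·0.363) / 12.06 = 0.005886 mg/L.
7.93 µg/L = 0.00793 mg/L.
After input B: C = (12.06·0.005886 + 0.00764·0.00793) / 12.07 = 0.005887 mg/L.

0.00589 mg/L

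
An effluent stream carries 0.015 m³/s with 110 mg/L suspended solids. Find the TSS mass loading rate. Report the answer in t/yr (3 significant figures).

Mass flux = Q·C = 0.015 m³/s × 110 g/m³ = 1.65 g/s.
= 1.65 g/s × 31.56 = 52.07 t/yr.

52.1 t/yr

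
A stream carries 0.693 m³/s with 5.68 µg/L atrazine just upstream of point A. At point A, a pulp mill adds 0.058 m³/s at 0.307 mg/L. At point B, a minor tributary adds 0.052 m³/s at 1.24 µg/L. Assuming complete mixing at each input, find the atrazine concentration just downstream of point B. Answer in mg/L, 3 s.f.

5.68 µg/L = 0.00568 mg/L.
After input A: C = (0.693·0.00568 + 0.058·0.307) / 0.751 = 0.02895 mg/L.
1.24 µg/L = 0.00124 mg/L.
After input B: C = (0.751·0.02895 + 0.052·0.00124) / 0.803 = 0.02716 mg/L.

0.0272 mg/L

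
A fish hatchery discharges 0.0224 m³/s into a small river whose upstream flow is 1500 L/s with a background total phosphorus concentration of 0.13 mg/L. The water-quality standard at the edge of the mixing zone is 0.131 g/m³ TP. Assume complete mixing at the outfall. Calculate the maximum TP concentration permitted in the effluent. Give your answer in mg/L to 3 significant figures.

0.198 mg/L

1500 L/s = 1.5 m³/s.
Mass balance: 0.131·1.522 = 0.0224·Cₑ + 1.5·0.13.
Cₑ = (0.1994 − 0.195) / 0.0224 = 0.198 mg/L.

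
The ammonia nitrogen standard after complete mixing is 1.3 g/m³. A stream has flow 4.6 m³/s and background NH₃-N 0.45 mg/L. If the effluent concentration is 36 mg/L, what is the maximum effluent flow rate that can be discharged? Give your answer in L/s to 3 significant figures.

Mass balance at complete mixing: C_std·(Q_w + Q_r) = Q_w·C_e + Q_r·C_b.
Rearranging, Q_w = Q_r·(C_std − C_b)/(C_e − C_std) = 4.6·(1.3 − 0.45) / (36 − 1.3) = 0.1127 m³/s.
= 112.7 L/s.

113 L/s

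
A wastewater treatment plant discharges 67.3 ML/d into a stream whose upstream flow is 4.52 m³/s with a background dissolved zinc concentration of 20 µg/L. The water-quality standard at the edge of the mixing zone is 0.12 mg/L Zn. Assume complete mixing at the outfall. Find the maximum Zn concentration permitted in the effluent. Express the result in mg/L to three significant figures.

67.3 ML/d = 0.7789 m³/s.
20 µg/L = 0.02 mg/L.
Mass balance: 0.12·5.299 = 0.7789·Cₑ + 4.52·0.02.
Cₑ = (0.6359 − 0.0904) / 0.7789 = 0.7003 mg/L.

0.700 mg/L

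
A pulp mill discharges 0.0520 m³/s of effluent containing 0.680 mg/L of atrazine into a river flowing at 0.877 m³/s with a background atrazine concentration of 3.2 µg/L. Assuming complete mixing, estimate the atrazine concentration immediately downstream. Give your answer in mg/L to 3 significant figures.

0.0411 mg/L

3.2 µg/L = 0.0032 mg/L.
By mass balance at complete mixing, C = (0.052·0.68 + 0.877·0.0032) / (0.052 + 0.877) = 0.03817/0.929 = 0.04108 mg/L.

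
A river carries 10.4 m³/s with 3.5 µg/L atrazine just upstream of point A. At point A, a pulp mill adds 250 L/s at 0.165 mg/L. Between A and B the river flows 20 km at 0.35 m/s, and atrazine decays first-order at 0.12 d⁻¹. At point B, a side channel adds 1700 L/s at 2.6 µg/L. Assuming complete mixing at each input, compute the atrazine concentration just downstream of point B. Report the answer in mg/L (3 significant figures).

0.00617 mg/L

3.5 µg/L = 0.0035 mg/L.
250 L/s = 0.25 m³/s.
After input A: C = (10.4·0.0035 + 0.25·0.165) / 10.65 = 0.007291 mg/L.
Over the 20 km reach to input B (t = 5.714e+04 s = 0.6614 d), decay gives C = 0.007291·exp(−0.12·0.6614) = 0.006735 mg/L.
1700 L/s = 1.7 m³/s.
2.6 µg/L = 0.0026 mg/L.
After input B: C = (10.65·0.006735 + 1.7·0.0026) / 12.35 = 0.006166 mg/L.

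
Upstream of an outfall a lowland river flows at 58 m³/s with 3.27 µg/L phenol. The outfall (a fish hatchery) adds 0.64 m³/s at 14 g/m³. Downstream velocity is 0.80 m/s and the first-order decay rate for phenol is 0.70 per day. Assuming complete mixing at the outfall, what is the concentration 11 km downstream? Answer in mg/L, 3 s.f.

0.140 mg/L

3.27 µg/L = 0.00327 mg/L.
After complete mixing, C₀ = (0.64·14 + 58·0.00327) / 58.64 = 0.156 mg/L.
Travel time t = 1.1e+04 m / 0.80 m/s = 1.375e+04 s = 0.1591 d.
C = 0.156·exp(−0.70·0.1591) = 0.156·0.8946 = 0.1396 mg/L.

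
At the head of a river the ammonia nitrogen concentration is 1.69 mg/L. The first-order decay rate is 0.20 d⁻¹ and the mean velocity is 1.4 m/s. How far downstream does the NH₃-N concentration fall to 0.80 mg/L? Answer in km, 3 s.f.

452 km

From C = C₀·e^(−kt), t = ln(C₀/C)/k = ln(1.69/0.80)/0.20 = 0.7479/0.20 = 3.739 d.
Distance = v·t = 1.4 m/s × 3.231e+05 s = 4.523e+05 m = 452.3 km.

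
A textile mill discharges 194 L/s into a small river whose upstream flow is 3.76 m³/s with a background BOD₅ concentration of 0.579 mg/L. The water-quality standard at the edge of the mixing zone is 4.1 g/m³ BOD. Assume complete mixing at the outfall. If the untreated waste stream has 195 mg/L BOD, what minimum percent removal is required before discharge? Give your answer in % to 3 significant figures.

194 L/s = 0.194 m³/s.
Mass balance: 4.1·3.954 = 0.194·Cₑ + 3.76·0.579.
Cₑ = (16.21 − 2.177) / 0.194 = 72.34 mg/L.
Required removal = 1 − 72.34/195 = 62.9 %.

62.9 %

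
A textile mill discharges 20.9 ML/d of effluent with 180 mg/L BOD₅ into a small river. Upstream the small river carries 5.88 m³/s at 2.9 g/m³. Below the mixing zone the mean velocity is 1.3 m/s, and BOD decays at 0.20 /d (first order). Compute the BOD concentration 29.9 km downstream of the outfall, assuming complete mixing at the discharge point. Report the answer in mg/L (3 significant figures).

20.9 ML/d = 0.2419 m³/s.
After complete mixing, C₀ = (0.2419·180 + 5.88·2.9) / 6.122 = 9.898 mg/L.
Travel time t = 2.99e+04 m / 1.3 m/s = 2.3e+04 s = 0.2662 d.
C = 9.898·exp(−0.20·0.2662) = 9.898·0.9482 = 9.385 mg/L.

9.38 mg/L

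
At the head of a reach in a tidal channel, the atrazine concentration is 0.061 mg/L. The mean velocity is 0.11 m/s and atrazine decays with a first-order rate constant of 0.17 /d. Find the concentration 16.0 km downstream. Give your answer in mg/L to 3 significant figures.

Travel time t = 16.0 km / 0.11 m/s = 1.6e+04/0.11 = 1.455e+05 s = 1.684 d.
First-order decay: C = 0.061·exp(−0.17·1.684) = 0.061·0.7511 = 0.04582 mg/L.

0.0458 mg/L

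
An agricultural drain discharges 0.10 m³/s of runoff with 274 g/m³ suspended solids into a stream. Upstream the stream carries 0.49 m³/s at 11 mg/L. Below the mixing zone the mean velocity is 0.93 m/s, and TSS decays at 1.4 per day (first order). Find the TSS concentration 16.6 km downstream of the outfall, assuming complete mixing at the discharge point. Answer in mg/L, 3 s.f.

After complete mixing, C₀ = (0.1·274 + 0.49·11) / 0.59 = 55.58 mg/L.
Travel time t = 1.66e+04 m / 0.93 m/s = 1.785e+04 s = 0.2066 d.
C = 55.58·exp(−1.4·0.2066) = 55.58·0.7488 = 41.62 mg/L.

41.6 mg/L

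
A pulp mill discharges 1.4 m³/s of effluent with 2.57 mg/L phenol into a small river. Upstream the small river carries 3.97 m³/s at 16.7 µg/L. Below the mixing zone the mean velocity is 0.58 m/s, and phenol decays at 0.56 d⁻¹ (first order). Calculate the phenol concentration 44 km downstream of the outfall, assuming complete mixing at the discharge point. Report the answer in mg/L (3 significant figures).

0.417 mg/L

16.7 µg/L = 0.0167 mg/L.
After complete mixing, C₀ = (1.4·2.57 + 3.97·0.0167) / 5.37 = 0.6824 mg/L.
Travel time t = 4.4e+04 m / 0.58 m/s = 7.586e+04 s = 0.878 d.
C = 0.6824·exp(−0.56·0.878) = 0.6824·0.6116 = 0.4173 mg/L.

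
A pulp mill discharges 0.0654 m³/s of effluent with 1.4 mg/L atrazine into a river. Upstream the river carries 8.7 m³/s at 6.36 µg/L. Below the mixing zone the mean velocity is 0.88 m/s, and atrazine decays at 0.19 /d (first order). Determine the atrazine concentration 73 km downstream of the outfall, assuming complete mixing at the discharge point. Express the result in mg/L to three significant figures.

6.36 µg/L = 0.00636 mg/L.
After complete mixing, C₀ = (0.0654·1.4 + 8.7·0.00636) / 8.765 = 0.01676 mg/L.
Travel time t = 7.3e+04 m / 0.88 m/s = 8.295e+04 s = 0.9601 d.
C = 0.01676·exp(−0.19·0.9601) = 0.01676·0.8332 = 0.01396 mg/L.

0.0140 mg/L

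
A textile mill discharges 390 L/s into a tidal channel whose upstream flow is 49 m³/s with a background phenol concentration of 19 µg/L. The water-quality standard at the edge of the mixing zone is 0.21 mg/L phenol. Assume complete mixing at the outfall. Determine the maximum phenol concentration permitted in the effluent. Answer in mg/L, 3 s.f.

390 L/s = 0.39 m³/s.
19 µg/L = 0.019 mg/L.
Mass balance: 0.21·49.39 = 0.39·Cₑ + 49·0.019.
Cₑ = (10.37 − 0.931) / 0.39 = 24.21 mg/L.

24.2 mg/L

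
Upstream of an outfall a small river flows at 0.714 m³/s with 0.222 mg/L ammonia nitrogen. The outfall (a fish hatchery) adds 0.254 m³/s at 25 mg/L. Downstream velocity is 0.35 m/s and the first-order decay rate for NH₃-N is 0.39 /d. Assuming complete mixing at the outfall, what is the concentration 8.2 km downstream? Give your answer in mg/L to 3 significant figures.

After complete mixing, C₀ = (0.254·25 + 0.714·0.222) / 0.968 = 6.724 mg/L.
Travel time t = 8200 m / 0.35 m/s = 2.343e+04 s = 0.2712 d.
C = 6.724·exp(−0.39·0.2712) = 6.724·0.8996 = 6.049 mg/L.

6.05 mg/L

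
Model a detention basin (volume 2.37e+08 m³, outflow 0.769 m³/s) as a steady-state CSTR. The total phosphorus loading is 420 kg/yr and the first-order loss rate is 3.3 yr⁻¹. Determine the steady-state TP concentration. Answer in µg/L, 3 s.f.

0.521 µg/L

Outflow Q = 0.769 m³/s × 3.156e+07 s/yr = 2.427e+07 m³/yr.
Steady-state CSTR mass balance: W = Q·C + k·V·C, so C = W/(Q + kV).
Q + kV = 2.427e+07 + 3.3·2.37e+08 = 8.064e+08 m³/yr.
C = 420/8.064e+08 = 5.209e-07 kg/m³ = 0.0005209 mg/L = 0.5209 µg/L.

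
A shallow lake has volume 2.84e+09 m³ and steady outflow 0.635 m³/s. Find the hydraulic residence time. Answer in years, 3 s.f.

Q = 0.635 m³/s × 3.156e+07 s/yr = 2.004e+07 m³/yr.
Hydraulic residence time τ = V/Q = 2.84e+09/2.004e+07 = 141.7 yr.

142 yr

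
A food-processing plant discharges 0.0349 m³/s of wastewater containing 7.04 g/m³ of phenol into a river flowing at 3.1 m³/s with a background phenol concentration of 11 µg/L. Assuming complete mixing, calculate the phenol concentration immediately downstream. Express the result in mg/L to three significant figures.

11 µg/L = 0.011 mg/L.
By mass balance at complete mixing, C = (0.0349·7.04 + 3.1·0.011) / (0.0349 + 3.1) = 0.2798/3.135 = 0.08925 mg/L.

0.0893 mg/L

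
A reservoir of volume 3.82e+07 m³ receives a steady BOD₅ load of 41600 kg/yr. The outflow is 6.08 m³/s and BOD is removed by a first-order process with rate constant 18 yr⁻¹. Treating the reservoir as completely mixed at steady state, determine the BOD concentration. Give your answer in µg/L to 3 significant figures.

47.3 µg/L

Outflow Q = 6.08 m³/s × 3.156e+07 s/yr = 1.919e+08 m³/yr.
Steady-state CSTR mass balance: W = Q·C + k·V·C, so C = W/(Q + kV).
Q + kV = 1.919e+08 + 18·3.82e+07 = 8.795e+08 m³/yr.
C = 41600/8.795e+08 = 4.73e-05 kg/m³ = 0.0473 mg/L = 47.3 µg/L.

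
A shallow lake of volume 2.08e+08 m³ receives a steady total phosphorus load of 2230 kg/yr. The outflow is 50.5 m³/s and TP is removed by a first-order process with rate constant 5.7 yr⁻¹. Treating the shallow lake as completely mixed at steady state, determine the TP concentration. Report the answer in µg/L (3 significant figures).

0.802 µg/L

Outflow Q = 50.5 m³/s × 3.156e+07 s/yr = 1.594e+09 m³/yr.
Steady-state CSTR mass balance: W = Q·C + k·V·C, so C = W/(Q + kV).
Q + kV = 1.594e+09 + 5.7·2.08e+08 = 2.779e+09 m³/yr.
C = 2230/2.779e+09 = 8.024e-07 kg/m³ = 0.0008024 mg/L = 0.8024 µg/L.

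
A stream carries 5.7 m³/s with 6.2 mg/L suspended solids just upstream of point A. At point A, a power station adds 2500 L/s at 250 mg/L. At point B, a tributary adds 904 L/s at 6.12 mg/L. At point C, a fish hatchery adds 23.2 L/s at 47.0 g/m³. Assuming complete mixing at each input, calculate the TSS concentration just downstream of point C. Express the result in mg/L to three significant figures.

2500 L/s = 2.5 m³/s.
After input A: C = (5.7·6.2 + 2.5·250) / 8.2 = 80.53 mg/L.
904 L/s = 0.904 m³/s.
After input B: C = (8.2·80.53 + 0.904·6.12) / 9.104 = 73.14 mg/L.
23.2 L/s = 0.0232 m³/s.
After input C: C = (9.104·73.14 + 0.0232·47) / 9.127 = 73.07 mg/L.

73.1 mg/L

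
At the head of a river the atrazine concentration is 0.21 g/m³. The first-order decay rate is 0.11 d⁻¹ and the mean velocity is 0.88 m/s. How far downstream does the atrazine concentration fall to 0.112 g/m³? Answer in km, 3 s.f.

434 km

From C = C₀·e^(−kt), t = ln(C₀/C)/k = ln(0.21/0.112)/0.11 = 0.6286/0.11 = 5.715 d.
Distance = v·t = 0.88 m/s × 4.937e+05 s = 4.345e+05 m = 434.5 km.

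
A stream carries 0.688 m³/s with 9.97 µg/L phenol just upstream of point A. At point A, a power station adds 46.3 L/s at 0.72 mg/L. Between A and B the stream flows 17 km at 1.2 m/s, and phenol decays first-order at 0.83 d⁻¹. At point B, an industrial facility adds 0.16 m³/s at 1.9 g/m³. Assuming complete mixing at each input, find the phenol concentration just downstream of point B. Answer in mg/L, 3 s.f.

0.379 mg/L

9.97 µg/L = 0.00997 mg/L.
46.3 L/s = 0.0463 m³/s.
After input A: C = (0.688·0.00997 + 0.0463·0.72) / 0.7343 = 0.05474 mg/L.
Over the 17 km reach to input B (t = 1.417e+04 s = 0.164 d), decay gives C = 0.05474·exp(−0.83·0.164) = 0.04777 mg/L.
After input B: C = (0.7343·0.04777 + 0.16·1.9) / 0.8943 = 0.3792 mg/L.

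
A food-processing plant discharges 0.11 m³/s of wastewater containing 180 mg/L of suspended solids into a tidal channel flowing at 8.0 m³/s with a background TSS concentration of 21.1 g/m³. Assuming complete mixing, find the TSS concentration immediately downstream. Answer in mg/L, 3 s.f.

23.3 mg/L

Conservation of mass across the mixing zone: C = (0.11·180 + 8·21.1) / (0.11 + 8) = 188.6/8.11 = 23.26 mg/L.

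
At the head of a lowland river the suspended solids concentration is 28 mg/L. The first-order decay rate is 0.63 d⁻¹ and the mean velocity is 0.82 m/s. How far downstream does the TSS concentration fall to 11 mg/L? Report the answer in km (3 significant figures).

105 km

From C = C₀·e^(−kt), t = ln(C₀/C)/k = ln(28/11)/0.63 = 0.9343/0.63 = 1.483 d.
Distance = v·t = 0.82 m/s × 1.281e+05 s = 1.051e+05 m = 105.1 km.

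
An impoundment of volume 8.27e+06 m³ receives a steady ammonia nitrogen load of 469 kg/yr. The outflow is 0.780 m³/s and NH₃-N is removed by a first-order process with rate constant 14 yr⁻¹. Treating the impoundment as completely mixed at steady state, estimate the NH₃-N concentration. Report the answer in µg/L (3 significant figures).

3.34 µg/L

Outflow Q = 0.780 m³/s × 3.156e+07 s/yr = 2.461e+07 m³/yr.
Steady-state CSTR mass balance: W = Q·C + k·V·C, so C = W/(Q + kV).
Q + kV = 2.461e+07 + 14·8.27e+06 = 1.404e+08 m³/yr.
C = 469/1.404e+08 = 3.341e-06 kg/m³ = 0.003341 mg/L = 3.341 µg/L.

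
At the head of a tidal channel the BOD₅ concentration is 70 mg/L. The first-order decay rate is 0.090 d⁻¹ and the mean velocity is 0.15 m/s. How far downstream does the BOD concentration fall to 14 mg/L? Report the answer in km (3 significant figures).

From C = C₀·e^(−kt), t = ln(C₀/C)/k = ln(70/14)/0.090 = 1.609/0.090 = 17.88 d.
Distance = v·t = 0.15 m/s × 1.545e+06 s = 2.318e+05 m = 231.8 km.

232 km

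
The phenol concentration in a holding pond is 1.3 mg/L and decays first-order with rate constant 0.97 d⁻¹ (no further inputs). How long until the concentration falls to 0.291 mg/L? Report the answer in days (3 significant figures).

1.54 d

t = ln(C₀/C)/k = ln(1.3/0.291)/0.97 = 1.497/0.97 = 1.543 d.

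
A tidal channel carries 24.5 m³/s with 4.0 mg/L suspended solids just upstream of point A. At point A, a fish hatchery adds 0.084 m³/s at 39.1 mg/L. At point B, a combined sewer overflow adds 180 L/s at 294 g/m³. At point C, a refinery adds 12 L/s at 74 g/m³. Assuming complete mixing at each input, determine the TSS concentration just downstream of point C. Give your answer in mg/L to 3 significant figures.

6.26 mg/L

After input A: C = (24.5·4 + 0.084·39.1) / 24.58 = 4.12 mg/L.
180 L/s = 0.18 m³/s.
After input B: C = (24.58·4.12 + 0.18·294) / 24.76 = 6.227 mg/L.
12 L/s = 0.012 m³/s.
After input C: C = (24.76·6.227 + 0.012·74) / 24.78 = 6.26 mg/L.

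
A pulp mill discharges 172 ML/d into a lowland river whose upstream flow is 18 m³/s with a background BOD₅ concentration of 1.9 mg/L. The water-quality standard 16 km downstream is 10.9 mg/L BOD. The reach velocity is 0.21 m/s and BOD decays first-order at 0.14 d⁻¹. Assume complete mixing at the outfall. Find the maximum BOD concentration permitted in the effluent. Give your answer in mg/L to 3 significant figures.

107 mg/L

172 ML/d = 1.991 m³/s.
Travel time to the compliance point: t = 1.6e+04/0.21 = 7.619e+04 s = 0.8818 d; decay factor exp(−0.14·0.8818) = 0.8839.
So the concentration just after mixing may be at most 10.9/0.8839 = 12.33 mg/L.
Mass balance: 12.33·19.99 = 1.991·Cₑ + 18·1.9.
Cₑ = (246.5 − 34.2) / 1.991 = 106.7 mg/L.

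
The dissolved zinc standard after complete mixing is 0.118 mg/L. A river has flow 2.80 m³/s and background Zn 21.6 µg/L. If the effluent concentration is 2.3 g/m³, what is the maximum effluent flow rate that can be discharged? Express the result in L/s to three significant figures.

124 L/s

21.6 µg/L = 0.0216 mg/L.
Mass balance at complete mixing: C_std·(Q_w + Q_r) = Q_w·C_e + Q_r·C_b.
Rearranging, Q_w = Q_r·(C_std − C_b)/(C_e − C_std) = 2.80·(0.118 − 0.0216) / (2.3 − 0.118) = 0.1237 m³/s.
= 123.7 L/s.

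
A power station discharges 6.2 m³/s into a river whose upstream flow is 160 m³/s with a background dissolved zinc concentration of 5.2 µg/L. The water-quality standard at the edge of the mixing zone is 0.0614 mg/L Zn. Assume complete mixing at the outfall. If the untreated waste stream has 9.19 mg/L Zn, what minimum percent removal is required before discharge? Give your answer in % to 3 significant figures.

83.6 %

5.2 µg/L = 0.0052 mg/L.
Mass balance: 0.0614·166.2 = 6.2·Cₑ + 160·0.0052.
Cₑ = (10.2 − 0.832) / 6.2 = 1.512 mg/L.
Required removal = 1 − 1.512/9.19 = 83.55 %.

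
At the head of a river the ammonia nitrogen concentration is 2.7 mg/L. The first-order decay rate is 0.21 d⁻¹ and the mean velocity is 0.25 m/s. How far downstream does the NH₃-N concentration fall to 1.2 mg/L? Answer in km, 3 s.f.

83.4 km

From C = C₀·e^(−kt), t = ln(C₀/C)/k = ln(2.7/1.2)/0.21 = 0.8109/0.21 = 3.862 d.
Distance = v·t = 0.25 m/s × 3.336e+05 s = 8.341e+04 m = 83.41 km.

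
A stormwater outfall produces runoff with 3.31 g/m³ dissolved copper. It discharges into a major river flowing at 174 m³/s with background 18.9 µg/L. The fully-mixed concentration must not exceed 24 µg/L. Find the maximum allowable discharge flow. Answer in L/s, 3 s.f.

270 L/s

18.9 µg/L = 0.0189 mg/L.
24 µg/L = 0.024 mg/L.
Mass balance at complete mixing: C_std·(Q_w + Q_r) = Q_w·C_e + Q_r·C_b.
Rearranging, Q_w = Q_r·(C_std − C_b)/(C_e − C_std) = 174·(0.024 − 0.0189) / (3.31 − 0.024) = 0.2701 m³/s.
= 270.1 L/s.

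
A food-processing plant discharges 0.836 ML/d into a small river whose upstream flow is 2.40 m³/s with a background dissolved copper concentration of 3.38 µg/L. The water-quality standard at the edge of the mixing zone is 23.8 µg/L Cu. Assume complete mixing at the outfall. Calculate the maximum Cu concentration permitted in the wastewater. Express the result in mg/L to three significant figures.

5.09 mg/L

0.836 ML/d = 0.009676 m³/s.
3.38 µg/L = 0.00338 mg/L.
23.8 µg/L = 0.0238 mg/L.
Mass balance: 0.0238·2.41 = 0.009676·Cₑ + 2.4·0.00338.
Cₑ = (0.05735 − 0.008112) / 0.009676 = 5.089 mg/L.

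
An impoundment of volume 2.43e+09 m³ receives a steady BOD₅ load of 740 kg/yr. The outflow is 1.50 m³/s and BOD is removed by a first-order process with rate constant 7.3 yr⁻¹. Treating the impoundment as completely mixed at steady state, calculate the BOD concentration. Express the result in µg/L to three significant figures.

Outflow Q = 1.50 m³/s × 3.156e+07 s/yr = 4.734e+07 m³/yr.
Steady-state CSTR mass balance: W = Q·C + k·V·C, so C = W/(Q + kV).
Q + kV = 4.734e+07 + 7.3·2.43e+09 = 1.779e+10 m³/yr.
C = 740/1.779e+10 = 4.16e-08 kg/m³ = 4.16e-05 mg/L = 0.0416 µg/L.

0.0416 µg/L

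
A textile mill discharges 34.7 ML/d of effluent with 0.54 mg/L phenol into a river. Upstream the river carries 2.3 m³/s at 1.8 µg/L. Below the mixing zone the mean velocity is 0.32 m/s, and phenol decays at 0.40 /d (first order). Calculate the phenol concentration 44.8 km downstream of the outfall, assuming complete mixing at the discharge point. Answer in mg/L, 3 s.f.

34.7 ML/d = 0.4016 m³/s.
1.8 µg/L = 0.0018 mg/L.
After complete mixing, C₀ = (0.4016·0.54 + 2.3·0.0018) / 2.702 = 0.08181 mg/L.
Travel time t = 4.48e+04 m / 0.32 m/s = 1.4e+05 s = 1.62 d.
C = 0.08181·exp(−0.40·1.62) = 0.08181·0.523 = 0.04279 mg/L.

0.0428 mg/L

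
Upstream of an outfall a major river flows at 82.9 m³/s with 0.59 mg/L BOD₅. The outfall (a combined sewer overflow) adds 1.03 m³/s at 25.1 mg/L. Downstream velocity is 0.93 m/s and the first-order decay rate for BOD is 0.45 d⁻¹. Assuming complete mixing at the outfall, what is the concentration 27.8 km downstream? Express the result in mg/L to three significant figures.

After complete mixing, C₀ = (1.03·25.1 + 82.9·0.59) / 83.93 = 0.8908 mg/L.
Travel time t = 2.78e+04 m / 0.93 m/s = 2.989e+04 s = 0.346 d.
C = 0.8908·exp(−0.45·0.346) = 0.8908·0.8558 = 0.7624 mg/L.

0.762 mg/L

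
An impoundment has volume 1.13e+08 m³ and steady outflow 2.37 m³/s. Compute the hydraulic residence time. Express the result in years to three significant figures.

Q = 2.37 m³/s × 3.156e+07 s/yr = 7.479e+07 m³/yr.
Hydraulic residence time τ = V/Q = 1.13e+08/7.479e+07 = 1.511 yr.

1.51 yr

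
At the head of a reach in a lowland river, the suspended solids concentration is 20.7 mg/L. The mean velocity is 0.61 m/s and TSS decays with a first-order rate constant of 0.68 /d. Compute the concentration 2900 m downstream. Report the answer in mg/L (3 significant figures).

19.9 mg/L

Travel time t = 2900 m / 0.61 m/s = 2900/0.61 = 4754 s = 0.05502 d.
First-order decay: C = 20.7·exp(−0.68·0.05502) = 20.7·0.9633 = 19.94 mg/L.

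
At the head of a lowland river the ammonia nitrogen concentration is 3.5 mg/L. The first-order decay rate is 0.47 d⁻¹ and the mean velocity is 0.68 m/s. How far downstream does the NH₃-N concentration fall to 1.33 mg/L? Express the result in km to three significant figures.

From C = C₀·e^(−kt), t = ln(C₀/C)/k = ln(3.5/1.33)/0.47 = 0.9676/0.47 = 2.059 d.
Distance = v·t = 0.68 m/s × 1.779e+05 s = 1.21e+05 m = 121 km.

121 km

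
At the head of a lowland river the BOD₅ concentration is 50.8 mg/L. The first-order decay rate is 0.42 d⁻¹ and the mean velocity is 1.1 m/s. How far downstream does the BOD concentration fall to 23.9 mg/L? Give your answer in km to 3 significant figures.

From C = C₀·e^(−kt), t = ln(C₀/C)/k = ln(50.8/23.9)/0.42 = 0.754/0.42 = 1.795 d.
Distance = v·t = 1.1 m/s × 1.551e+05 s = 1.706e+05 m = 170.6 km.

171 km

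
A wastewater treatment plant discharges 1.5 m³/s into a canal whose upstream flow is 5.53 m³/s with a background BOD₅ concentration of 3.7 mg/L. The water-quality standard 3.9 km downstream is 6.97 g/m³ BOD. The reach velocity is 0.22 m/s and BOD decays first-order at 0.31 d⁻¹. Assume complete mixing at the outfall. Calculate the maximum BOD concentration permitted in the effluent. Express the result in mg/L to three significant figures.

Travel time to the compliance point: t = 3900/0.22 = 1.773e+04 s = 0.2052 d; decay factor exp(−0.31·0.2052) = 0.9384.
So the concentration just after mixing may be at most 6.97/0.9384 = 7.428 mg/L.
Mass balance: 7.428·7.03 = 1.5·Cₑ + 5.53·3.7.
Cₑ = (52.22 − 20.46) / 1.5 = 21.17 mg/L.

21.2 mg/L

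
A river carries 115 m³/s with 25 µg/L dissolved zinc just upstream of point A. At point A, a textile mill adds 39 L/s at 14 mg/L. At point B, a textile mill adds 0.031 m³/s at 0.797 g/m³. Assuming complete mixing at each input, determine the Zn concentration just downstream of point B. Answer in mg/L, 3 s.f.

25 µg/L = 0.025 mg/L.
39 L/s = 0.039 m³/s.
After input A: C = (115·0.025 + 0.039·14) / 115 = 0.02974 mg/L.
After input B: C = (115·0.02974 + 0.031·0.797) / 115.1 = 0.02994 mg/L.

0.0299 mg/L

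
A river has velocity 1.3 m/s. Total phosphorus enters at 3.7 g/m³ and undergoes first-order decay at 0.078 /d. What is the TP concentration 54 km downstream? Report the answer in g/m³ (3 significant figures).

Travel time t = 54 km / 1.3 m/s = 5.4e+04/1.3 = 4.154e+04 s = 0.4808 d.
First-order decay: C = 3.7·exp(−0.078·0.4808) = 3.7·0.9632 = 3.564 g/m³.

3.56 g/m³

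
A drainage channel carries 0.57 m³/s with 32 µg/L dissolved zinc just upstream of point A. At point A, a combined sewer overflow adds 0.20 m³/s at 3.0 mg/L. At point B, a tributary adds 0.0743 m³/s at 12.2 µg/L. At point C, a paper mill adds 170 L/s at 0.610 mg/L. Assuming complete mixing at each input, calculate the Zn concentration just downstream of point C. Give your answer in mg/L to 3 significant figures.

0.713 mg/L

32 µg/L = 0.032 mg/L.
After input A: C = (0.57·0.032 + 0.2·3) / 0.77 = 0.8029 mg/L.
12.2 µg/L = 0.0122 mg/L.
After input B: C = (0.77·0.8029 + 0.0743·0.0122) / 0.8443 = 0.7333 mg/L.
170 L/s = 0.17 m³/s.
After input C: C = (0.8443·0.7333 + 0.17·0.61) / 1.014 = 0.7127 mg/L.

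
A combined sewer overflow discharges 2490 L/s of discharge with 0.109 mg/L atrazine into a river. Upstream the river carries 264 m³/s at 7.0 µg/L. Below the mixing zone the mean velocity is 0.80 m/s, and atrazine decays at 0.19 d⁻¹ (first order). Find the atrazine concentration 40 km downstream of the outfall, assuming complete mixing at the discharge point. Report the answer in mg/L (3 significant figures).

0.00712 mg/L

2490 L/s = 2.49 m³/s.
7.0 µg/L = 0.007 mg/L.
After complete mixing, C₀ = (2.49·0.109 + 264·0.007) / 266.5 = 0.007953 mg/L.
Travel time t = 4e+04 m / 0.80 m/s = 5e+04 s = 0.5787 d.
C = 0.007953·exp(−0.19·0.5787) = 0.007953·0.8959 = 0.007125 mg/L.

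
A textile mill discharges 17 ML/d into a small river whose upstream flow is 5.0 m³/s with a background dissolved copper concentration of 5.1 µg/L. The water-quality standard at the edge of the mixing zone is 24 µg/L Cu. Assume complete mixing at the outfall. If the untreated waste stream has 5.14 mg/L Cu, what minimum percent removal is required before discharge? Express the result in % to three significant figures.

17 ML/d = 0.1968 m³/s.
5.1 µg/L = 0.0051 mg/L.
24 µg/L = 0.024 mg/L.
Mass balance: 0.024·5.197 = 0.1968·Cₑ + 5·0.0051.
Cₑ = (0.1247 − 0.0255) / 0.1968 = 0.5043 mg/L.
Required removal = 1 − 0.5043/5.14 = 90.19 %.

90.2 %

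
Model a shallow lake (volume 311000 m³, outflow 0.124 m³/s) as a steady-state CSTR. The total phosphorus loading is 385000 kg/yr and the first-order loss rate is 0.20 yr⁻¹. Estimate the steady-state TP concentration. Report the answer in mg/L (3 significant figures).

Outflow Q = 0.124 m³/s × 3.156e+07 s/yr = 3.913e+06 m³/yr.
Steady-state CSTR mass balance: W = Q·C + k·V·C, so C = W/(Q + kV).
Q + kV = 3.913e+06 + 0.20·311000 = 3.975e+06 m³/yr.
C = 385000/3.975e+06 = 0.09685 kg/m³ = 96.85 mg/L.

96.8 mg/L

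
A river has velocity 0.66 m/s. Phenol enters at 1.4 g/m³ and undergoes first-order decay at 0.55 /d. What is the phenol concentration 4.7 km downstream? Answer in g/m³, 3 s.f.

1.34 g/m³

Travel time t = 4.7 km / 0.66 m/s = 4700/0.66 = 7121 s = 0.08242 d.
First-order decay: C = 1.4·exp(−0.55·0.08242) = 1.4·0.9557 = 1.338 g/m³.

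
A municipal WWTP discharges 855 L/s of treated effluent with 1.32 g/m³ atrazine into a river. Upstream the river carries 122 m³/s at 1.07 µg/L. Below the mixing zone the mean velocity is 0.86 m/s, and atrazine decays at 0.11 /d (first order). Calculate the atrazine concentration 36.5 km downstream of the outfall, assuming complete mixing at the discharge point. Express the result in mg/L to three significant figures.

0.00971 mg/L

855 L/s = 0.855 m³/s.
1.07 µg/L = 0.00107 mg/L.
After complete mixing, C₀ = (0.855·1.32 + 122·0.00107) / 122.9 = 0.01025 mg/L.
Travel time t = 3.65e+04 m / 0.86 m/s = 4.244e+04 s = 0.4912 d.
C = 0.01025·exp(−0.11·0.4912) = 0.01025·0.9474 = 0.00971 mg/L.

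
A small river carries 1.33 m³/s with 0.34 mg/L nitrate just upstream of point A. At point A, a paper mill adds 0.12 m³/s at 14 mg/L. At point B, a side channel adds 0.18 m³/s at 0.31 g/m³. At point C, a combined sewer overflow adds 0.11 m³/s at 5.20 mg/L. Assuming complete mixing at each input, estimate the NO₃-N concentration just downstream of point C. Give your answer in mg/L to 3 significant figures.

1.59 mg/L

After input A: C = (1.33·0.34 + 0.12·14) / 1.45 = 1.47 mg/L.
After input B: C = (1.45·1.47 + 0.18·0.31) / 1.63 = 1.342 mg/L.
After input C: C = (1.63·1.342 + 0.11·5.2) / 1.74 = 1.586 mg/L.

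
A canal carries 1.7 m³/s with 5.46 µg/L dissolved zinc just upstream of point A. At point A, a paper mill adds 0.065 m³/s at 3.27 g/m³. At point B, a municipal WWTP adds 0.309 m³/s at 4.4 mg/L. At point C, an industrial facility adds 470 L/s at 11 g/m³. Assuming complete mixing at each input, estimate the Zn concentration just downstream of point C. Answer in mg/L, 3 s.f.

2.65 mg/L

5.46 µg/L = 0.00546 mg/L.
After input A: C = (1.7·0.00546 + 0.065·3.27) / 1.765 = 0.1257 mg/L.
After input B: C = (1.765·0.1257 + 0.309·4.4) / 2.074 = 0.7625 mg/L.
470 L/s = 0.47 m³/s.
After input C: C = (2.074·0.7625 + 0.47·11) / 2.544 = 2.654 mg/L.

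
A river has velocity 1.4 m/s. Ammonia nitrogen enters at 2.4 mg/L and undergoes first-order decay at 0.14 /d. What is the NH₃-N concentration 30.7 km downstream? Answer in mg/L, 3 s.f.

Travel time t = 30.7 km / 1.4 m/s = 3.07e+04/1.4 = 2.193e+04 s = 0.2538 d.
First-order decay: C = 2.4·exp(−0.14·0.2538) = 2.4·0.9651 = 2.316 mg/L.

2.32 mg/L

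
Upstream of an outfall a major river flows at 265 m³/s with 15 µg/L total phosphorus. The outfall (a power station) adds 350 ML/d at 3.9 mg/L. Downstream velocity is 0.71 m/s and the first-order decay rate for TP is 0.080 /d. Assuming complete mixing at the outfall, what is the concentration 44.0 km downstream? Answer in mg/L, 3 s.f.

0.0694 mg/L

350 ML/d = 4.051 m³/s.
15 µg/L = 0.015 mg/L.
After complete mixing, C₀ = (4.051·3.9 + 265·0.015) / 269.1 = 0.07349 mg/L.
Travel time t = 4.4e+04 m / 0.71 m/s = 6.197e+04 s = 0.7173 d.
C = 0.07349·exp(−0.080·0.7173) = 0.07349·0.9442 = 0.0694 mg/L.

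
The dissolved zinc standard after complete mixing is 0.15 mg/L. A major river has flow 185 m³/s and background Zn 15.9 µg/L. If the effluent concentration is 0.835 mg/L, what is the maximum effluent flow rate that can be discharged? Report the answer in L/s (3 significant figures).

36200 L/s

15.9 µg/L = 0.0159 mg/L.
Mass balance at complete mixing: C_std·(Q_w + Q_r) = Q_w·C_e + Q_r·C_b.
Rearranging, Q_w = Q_r·(C_std − C_b)/(C_e − C_std) = 185·(0.15 − 0.0159) / (0.835 − 0.15) = 36.22 m³/s.
= 3.622e+04 L/s.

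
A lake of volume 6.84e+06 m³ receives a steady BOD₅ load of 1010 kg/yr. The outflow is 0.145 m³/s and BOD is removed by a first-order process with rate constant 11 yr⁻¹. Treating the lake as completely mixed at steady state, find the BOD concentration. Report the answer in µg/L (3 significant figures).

12.7 µg/L

Outflow Q = 0.145 m³/s × 3.156e+07 s/yr = 4.576e+06 m³/yr.
Steady-state CSTR mass balance: W = Q·C + k·V·C, so C = W/(Q + kV).
Q + kV = 4.576e+06 + 11·6.84e+06 = 7.982e+07 m³/yr.
C = 1010/7.982e+07 = 1.265e-05 kg/m³ = 0.01265 mg/L = 12.65 µg/L.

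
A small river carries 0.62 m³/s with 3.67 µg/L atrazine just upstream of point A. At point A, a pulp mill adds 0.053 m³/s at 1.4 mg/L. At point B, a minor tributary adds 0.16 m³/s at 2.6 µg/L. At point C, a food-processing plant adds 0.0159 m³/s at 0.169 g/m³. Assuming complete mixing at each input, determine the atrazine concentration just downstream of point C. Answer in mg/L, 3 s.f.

0.0937 mg/L

3.67 µg/L = 0.00367 mg/L.
After input A: C = (0.62·0.00367 + 0.053·1.4) / 0.673 = 0.1136 mg/L.
2.6 µg/L = 0.0026 mg/L.
After input B: C = (0.673·0.1136 + 0.16·0.0026) / 0.833 = 0.09231 mg/L.
After input C: C = (0.833·0.09231 + 0.0159·0.169) / 0.8489 = 0.09374 mg/L.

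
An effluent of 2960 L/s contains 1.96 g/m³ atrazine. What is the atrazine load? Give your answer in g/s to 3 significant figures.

2960 L/s = 2.96 m³/s.
Mass flux = Q·C = 2.96 m³/s × 1.96 g/m³ = 5.802 g/s.

5.80 g/s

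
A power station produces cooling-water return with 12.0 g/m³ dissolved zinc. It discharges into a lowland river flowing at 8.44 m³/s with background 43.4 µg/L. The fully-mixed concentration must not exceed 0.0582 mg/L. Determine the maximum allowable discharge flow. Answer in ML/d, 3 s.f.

43.4 µg/L = 0.0434 mg/L.
Mass balance at complete mixing: C_std·(Q_w + Q_r) = Q_w·C_e + Q_r·C_b.
Rearranging, Q_w = Q_r·(C_std − C_b)/(C_e − C_std) = 8.44·(0.0582 − 0.0434) / (12 − 0.0582) = 0.01046 m³/s.
= 0.9037 ML/d.

0.904 ML/d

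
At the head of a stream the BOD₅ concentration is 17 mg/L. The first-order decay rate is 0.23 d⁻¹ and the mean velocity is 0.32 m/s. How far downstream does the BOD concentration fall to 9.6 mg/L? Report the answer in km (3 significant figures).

From C = C₀·e^(−kt), t = ln(C₀/C)/k = ln(17/9.6)/0.23 = 0.5715/0.23 = 2.485 d.
Distance = v·t = 0.32 m/s × 2.147e+05 s = 6.869e+04 m = 68.69 km.

68.7 km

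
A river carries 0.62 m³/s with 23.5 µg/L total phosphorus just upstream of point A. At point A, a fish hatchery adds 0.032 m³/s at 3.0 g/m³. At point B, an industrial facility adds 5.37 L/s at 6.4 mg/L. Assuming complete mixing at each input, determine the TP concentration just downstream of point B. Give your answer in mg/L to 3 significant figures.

23.5 µg/L = 0.0235 mg/L.
After input A: C = (0.62·0.0235 + 0.032·3) / 0.652 = 0.1696 mg/L.
5.37 L/s = 0.00537 m³/s.
After input B: C = (0.652·0.1696 + 0.00537·6.4) / 0.6574 = 0.2205 mg/L.

0.220 mg/L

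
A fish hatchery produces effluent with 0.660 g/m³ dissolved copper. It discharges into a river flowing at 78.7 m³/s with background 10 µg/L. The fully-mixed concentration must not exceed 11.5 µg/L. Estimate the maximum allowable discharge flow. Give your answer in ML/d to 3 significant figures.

15.7 ML/d

10 µg/L = 0.01 mg/L.
11.5 µg/L = 0.0115 mg/L.
Mass balance at complete mixing: C_std·(Q_w + Q_r) = Q_w·C_e + Q_r·C_b.
Rearranging, Q_w = Q_r·(C_std − C_b)/(C_e − C_std) = 78.7·(0.0115 − 0.01) / (0.66 − 0.0115) = 0.182 m³/s.
= 15.73 ML/d.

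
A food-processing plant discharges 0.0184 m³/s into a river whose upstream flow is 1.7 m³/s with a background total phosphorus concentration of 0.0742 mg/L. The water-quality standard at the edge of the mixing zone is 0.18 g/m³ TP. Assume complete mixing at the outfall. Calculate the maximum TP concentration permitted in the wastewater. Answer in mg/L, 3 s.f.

Mass balance: 0.18·1.718 = 0.0184·Cₑ + 1.7·0.0742.
Cₑ = (0.3093 − 0.1261) / 0.0184 = 9.955 mg/L.

9.95 mg/L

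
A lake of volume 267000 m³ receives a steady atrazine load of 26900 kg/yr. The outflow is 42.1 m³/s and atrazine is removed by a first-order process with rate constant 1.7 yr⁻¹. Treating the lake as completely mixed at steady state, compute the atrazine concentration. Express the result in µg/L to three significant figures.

20.2 µg/L

Outflow Q = 42.1 m³/s × 3.156e+07 s/yr = 1.329e+09 m³/yr.
Steady-state CSTR mass balance: W = Q·C + k·V·C, so C = W/(Q + kV).
Q + kV = 1.329e+09 + 1.7·267000 = 1.329e+09 m³/yr.
C = 26900/1.329e+09 = 2.024e-05 kg/m³ = 0.02024 mg/L = 20.24 µg/L.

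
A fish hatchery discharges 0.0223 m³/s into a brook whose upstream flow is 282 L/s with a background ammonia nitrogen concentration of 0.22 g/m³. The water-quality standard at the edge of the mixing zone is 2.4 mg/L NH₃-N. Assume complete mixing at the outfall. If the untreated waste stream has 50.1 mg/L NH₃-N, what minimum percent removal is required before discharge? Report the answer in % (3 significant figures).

40.2 %

282 L/s = 0.282 m³/s.
Mass balance: 2.4·0.3043 = 0.0223·Cₑ + 0.282·0.22.
Cₑ = (0.7303 − 0.06204) / 0.0223 = 29.97 mg/L.
Required removal = 1 − 29.97/50.1 = 40.18 %.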